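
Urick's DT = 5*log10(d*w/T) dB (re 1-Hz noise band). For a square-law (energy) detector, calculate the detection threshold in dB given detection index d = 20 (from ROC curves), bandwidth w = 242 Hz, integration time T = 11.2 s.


13.18 dB


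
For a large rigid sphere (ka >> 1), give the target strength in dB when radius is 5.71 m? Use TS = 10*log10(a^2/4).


TS = 10*log10(5.71^2 / 4) = 10*log10(8.151025) = 9.11

9.11 dB


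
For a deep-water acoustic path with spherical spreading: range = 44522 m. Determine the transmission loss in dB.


TL = 20*log10(44522) = 92.97

92.97 dB


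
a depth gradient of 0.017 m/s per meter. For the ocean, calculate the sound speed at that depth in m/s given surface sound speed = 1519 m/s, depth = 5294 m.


1608.998 m/s


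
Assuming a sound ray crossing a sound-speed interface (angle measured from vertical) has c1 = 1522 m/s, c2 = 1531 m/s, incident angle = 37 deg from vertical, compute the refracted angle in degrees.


37.26 deg


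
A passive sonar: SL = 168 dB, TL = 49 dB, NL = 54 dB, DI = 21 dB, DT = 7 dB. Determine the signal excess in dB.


79 dB


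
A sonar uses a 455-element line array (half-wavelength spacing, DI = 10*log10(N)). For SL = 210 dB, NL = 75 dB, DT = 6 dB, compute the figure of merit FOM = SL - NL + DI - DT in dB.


Step 1: DI = 10*log10(455) = 26.58 dB
Step 2: FOM = SL - NL + DI - DT = 210 - 75 + 26.58 - 6 = 155.58

155.58 dB


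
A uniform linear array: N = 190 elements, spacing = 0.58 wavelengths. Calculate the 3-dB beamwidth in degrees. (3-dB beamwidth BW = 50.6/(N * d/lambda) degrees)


BW = 50.6 / (190 * 0.58) = 50.6 / 110.2 = 0.46

0.46 deg


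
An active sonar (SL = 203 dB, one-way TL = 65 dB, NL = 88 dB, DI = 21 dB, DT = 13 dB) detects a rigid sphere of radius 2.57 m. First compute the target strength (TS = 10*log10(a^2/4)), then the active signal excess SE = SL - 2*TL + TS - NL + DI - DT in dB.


Step 1: TS = 10*log10(2.57^2/4) = 2.18 dB
Step 2: SE = SL - 2*TL + TS - NL + DI - DT = 203 - 2*65 + (2.18) - 88 + 21 - 13 = -4.82

-4.82 dB


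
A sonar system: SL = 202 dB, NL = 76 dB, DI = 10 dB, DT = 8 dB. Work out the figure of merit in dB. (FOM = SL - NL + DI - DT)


128 dB


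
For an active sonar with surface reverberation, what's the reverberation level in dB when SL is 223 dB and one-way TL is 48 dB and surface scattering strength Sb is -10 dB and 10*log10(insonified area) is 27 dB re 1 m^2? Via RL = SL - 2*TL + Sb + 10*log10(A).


144 dB


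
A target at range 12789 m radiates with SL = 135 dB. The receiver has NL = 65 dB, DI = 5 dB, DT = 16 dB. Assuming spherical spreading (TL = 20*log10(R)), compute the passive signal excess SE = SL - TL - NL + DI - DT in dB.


Step 1: TL = 20*log10(12789) = 82.14 dB
Step 2: SE = 135 - 82.14 - 65 + 5 - 16 = -23.14

-23.14 dB


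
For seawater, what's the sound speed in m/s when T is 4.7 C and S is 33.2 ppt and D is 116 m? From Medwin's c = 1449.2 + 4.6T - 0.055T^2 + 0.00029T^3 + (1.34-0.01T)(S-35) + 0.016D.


1469.16 m/s


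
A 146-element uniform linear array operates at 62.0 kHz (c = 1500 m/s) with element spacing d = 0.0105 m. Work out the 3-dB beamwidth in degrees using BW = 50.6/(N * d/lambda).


0.8 deg


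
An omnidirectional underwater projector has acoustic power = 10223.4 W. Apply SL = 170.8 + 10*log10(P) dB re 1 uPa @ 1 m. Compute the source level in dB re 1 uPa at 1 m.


SL = 170.8 + 10*log10(10223.4) = 170.8 + 40.1 = 210.9

210.9 dB


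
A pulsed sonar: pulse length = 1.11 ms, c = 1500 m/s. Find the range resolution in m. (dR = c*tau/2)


dR = c*tau/2 = 1500 * 1.11e-3 / 2 = 0.8325

0.8325 m


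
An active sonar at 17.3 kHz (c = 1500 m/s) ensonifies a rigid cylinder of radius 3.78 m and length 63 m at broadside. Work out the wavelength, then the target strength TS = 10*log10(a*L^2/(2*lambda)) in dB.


Step 1: lambda = c/f = 1500/17300 = 0.08671 m
Step 2: TS = 10*log10(a*L^2/(2*lambda)) = 10*log10(3.78*63^2/(2*0.08671)) = 49.37

49.37 dB


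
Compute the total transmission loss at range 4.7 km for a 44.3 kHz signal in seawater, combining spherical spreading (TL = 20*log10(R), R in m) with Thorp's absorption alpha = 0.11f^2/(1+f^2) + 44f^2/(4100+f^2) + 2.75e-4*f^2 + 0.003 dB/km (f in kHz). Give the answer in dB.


Step 1 (Thorp): alpha = 0.11*1962.49/(1+1962.49) + 44*1962.49/(4100+1962.49) + 2.75e-4*1962.49 + 0.003 = 14.8959 dB/km
Step 2: TL_spread = 20*log10(4700) = 73.44 dB
Step 3: TL_abs = alpha*R = 14.8959 * 4.7 = 70.01 dB
Step 4: TL_total = 73.44 + 70.01 = 143.45

143.45 dB


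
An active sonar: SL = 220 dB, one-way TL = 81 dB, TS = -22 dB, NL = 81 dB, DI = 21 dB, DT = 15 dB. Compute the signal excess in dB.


SE = SL - 2*TL + TS - NL + DI - DT = 220 - 2*81 + (-22) - 81 + 21 - 15 = -39

-39 dB


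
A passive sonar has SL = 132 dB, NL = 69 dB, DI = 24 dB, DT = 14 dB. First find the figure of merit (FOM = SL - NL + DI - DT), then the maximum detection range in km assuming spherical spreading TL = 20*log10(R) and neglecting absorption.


Step 1: FOM = SL - NL + DI - DT = 132 - 69 + 24 - 14 = 73 dB
Step 2: at max range FOM = TL = 20*log10(R), so R = 10^(73/20) = 4466.84 m = 4.47 km

4.47 km


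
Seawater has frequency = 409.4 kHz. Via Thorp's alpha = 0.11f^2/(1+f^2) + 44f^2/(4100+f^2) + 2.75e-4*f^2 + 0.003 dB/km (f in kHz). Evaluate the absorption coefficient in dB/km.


f^2 = 167608.36
alpha = 0.11*167608.36/(1+167608.36) + 44*167608.36/(4100+167608.36) + 2.75e-4*167608.36 + 0.003 = 89.155

89.155 dB/km


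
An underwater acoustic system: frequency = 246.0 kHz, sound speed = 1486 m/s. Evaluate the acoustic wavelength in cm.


lambda = c/f = 1486 / 246000 = 0.006 m = 0.6 cm

0.6 cm


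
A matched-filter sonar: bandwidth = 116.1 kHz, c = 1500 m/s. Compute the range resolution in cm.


dR = c/(2*BW) = 1500 / (2 * 116.1e3) = 0.0065 m = 0.65 cm

0.65 cm


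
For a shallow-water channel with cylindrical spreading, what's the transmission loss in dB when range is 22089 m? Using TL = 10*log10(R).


TL = 10*log10(22089) = 43.44

43.44 dB


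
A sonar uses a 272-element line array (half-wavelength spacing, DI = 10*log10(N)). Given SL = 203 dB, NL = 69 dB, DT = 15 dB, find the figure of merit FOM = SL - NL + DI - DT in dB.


Step 1: DI = 10*log10(272) = 24.35 dB
Step 2: FOM = SL - NL + DI - DT = 203 - 69 + 24.35 - 15 = 143.35

143.35 dB


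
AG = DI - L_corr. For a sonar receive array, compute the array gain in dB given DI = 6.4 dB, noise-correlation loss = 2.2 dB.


AG = DI - L_corr = 6.4 - 2.2 = 4.2

4.2 dB


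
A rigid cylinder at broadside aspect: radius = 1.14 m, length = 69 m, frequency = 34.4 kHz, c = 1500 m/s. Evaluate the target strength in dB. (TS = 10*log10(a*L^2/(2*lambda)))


47.94 dB


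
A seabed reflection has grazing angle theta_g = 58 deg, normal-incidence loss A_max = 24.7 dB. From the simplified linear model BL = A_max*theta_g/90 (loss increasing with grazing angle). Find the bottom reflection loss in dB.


BL = A_max * theta_g / 90 = 24.7 * 58 / 90 = 15.92

15.92 dB


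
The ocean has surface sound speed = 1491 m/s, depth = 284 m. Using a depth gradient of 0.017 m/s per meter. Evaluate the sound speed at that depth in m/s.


1495.828 m/s


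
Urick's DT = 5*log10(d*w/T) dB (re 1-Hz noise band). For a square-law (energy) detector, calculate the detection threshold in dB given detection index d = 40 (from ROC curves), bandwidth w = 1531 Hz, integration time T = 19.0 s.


DT = 5*log10(d*w/T) = 5*log10(40 * 1531 / 19.0) = 5*log10(3223.16) = 17.54

17.54 dB


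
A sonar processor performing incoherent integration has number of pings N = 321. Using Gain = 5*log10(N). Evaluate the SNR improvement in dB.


Gain = 5*log10(321) = 12.53

12.53 dB


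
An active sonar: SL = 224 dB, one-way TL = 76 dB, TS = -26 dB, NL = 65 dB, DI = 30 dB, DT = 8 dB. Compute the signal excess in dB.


SE = SL - 2*TL + TS - NL + DI - DT = 224 - 2*76 + (-26) - 65 + 30 - 8 = 3

3 dB


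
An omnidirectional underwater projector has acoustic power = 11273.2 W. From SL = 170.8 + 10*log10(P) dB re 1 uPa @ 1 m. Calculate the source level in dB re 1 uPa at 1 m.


SL = 170.8 + 10*log10(11273.2) = 170.8 + 40.52 = 211.32

211.32 dB


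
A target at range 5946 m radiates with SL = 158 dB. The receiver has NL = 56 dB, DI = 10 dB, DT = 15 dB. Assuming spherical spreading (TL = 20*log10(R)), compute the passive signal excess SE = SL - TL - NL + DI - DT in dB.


Step 1: TL = 20*log10(5946) = 75.48 dB
Step 2: SE = 158 - 75.48 - 56 + 10 - 15 = 21.52

21.52 dB


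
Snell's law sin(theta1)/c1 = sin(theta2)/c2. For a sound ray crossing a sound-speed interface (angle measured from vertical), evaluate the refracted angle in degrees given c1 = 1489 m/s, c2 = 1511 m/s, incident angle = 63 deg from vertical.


sin(theta2) = (c2/c1)*sin(theta1) = (1511/1489)*sin(63 deg) = 0.90417
theta2 = arcsin(0.90417) = 64.71

64.71 deg


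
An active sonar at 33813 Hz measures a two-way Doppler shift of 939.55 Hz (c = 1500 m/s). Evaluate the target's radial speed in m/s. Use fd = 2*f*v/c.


20.84 m/s


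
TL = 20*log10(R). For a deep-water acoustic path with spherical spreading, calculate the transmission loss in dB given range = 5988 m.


TL = 20*log10(5988) = 75.55

75.55 dB


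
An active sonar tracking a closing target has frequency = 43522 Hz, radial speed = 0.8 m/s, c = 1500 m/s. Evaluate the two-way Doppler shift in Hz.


fd = 2*f*v/c = 2 * 43522 * 0.8 / 1500 = 46.42

46.42 Hz


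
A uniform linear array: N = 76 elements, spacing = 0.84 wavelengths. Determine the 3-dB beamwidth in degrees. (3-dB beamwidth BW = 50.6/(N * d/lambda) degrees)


0.79 deg


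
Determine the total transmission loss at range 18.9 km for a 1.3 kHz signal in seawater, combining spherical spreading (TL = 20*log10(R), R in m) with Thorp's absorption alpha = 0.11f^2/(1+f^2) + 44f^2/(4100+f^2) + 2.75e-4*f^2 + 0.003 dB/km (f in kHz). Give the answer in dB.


87.24 dB


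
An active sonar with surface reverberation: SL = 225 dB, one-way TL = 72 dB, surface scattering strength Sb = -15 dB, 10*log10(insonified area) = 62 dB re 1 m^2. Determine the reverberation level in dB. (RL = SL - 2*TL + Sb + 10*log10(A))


RL = SL - 2*TL + Sb + 10*log10(A) = 225 - 2*72 + (-15) + 62 = 128

128 dB


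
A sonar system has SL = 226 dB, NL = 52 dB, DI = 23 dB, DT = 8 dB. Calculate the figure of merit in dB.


FOM = SL - NL + DI - DT = 226 - 52 + 23 - 8 = 189

189 dB


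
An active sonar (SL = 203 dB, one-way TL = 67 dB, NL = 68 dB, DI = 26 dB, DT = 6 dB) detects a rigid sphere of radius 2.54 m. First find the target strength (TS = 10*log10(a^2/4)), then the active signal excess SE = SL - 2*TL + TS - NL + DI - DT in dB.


Step 1: TS = 10*log10(2.54^2/4) = 2.08 dB
Step 2: SE = SL - 2*TL + TS - NL + DI - DT = 203 - 2*67 + (2.08) - 68 + 26 - 6 = 23.08

23.08 dB


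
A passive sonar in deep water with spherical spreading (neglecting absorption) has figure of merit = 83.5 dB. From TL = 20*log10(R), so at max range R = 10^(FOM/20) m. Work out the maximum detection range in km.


At max range FOM = TL, so 20*log10(R) = 83.5
R = 10^(83.5/20) = 14962.36 m = 14.96 km

14.96 km


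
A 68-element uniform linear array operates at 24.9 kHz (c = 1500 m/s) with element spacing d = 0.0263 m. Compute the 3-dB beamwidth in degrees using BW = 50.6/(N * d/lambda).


Step 1: lambda = 1500/24900 = 0.06024 m
Step 2: d/lambda = 0.0263/0.06024 = 0.4366
Step 3: BW = 50.6/(N * d/lambda) = 50.6/(68 * 0.4366) = 1.7

1.7 deg


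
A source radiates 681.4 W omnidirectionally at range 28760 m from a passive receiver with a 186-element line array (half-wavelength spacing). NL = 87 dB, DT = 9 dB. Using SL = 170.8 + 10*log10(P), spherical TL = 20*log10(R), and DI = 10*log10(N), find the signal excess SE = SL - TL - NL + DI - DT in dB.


Step 1: SL = 170.8 + 10*log10(681.4) = 199.13 dB
Step 2: TL = 20*log10(28760) = 89.18 dB
Step 3: DI = 10*log10(186) = 22.7 dB
Step 4: SE = SL - TL - NL + DI - DT = 199.13 - 89.18 - 87 + 22.7 - 9 = 36.65

36.65 dB


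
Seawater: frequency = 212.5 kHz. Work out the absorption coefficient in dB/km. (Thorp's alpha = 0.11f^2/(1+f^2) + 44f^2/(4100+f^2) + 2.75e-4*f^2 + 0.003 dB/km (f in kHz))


f^2 = 45156.25
alpha = 0.11*45156.25/(1+45156.25) + 44*45156.25/(4100+45156.25) + 2.75e-4*45156.25 + 0.003 = 52.868

52.868 dB/km


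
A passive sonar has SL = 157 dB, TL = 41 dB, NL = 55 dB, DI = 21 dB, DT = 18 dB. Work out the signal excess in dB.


64 dB


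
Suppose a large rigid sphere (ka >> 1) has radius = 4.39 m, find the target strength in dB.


TS = 10*log10(4.39^2 / 4) = 10*log10(4.818025) = 6.83

6.83 dB


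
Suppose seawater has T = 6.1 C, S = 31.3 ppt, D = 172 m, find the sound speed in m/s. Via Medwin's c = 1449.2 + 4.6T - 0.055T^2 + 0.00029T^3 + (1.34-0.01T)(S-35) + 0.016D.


c = 1449.2 + 4.6*6.1 - 0.055*6.1^2 + 0.00029*6.1^3 + (1.34 - 0.01*6.1)*(31.3 - 35) + 0.016*172 = 1473.3

1473.3 m/s


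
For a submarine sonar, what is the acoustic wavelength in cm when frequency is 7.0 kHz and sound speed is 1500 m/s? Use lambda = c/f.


lambda = c/f = 1500 / 7000 = 0.2143 m = 21.43 cm

21.43 cm


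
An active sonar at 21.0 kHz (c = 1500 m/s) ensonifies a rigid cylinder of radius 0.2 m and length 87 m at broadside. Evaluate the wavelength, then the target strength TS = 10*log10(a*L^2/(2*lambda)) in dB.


Step 1: lambda = c/f = 1500/21000 = 0.07143 m
Step 2: TS = 10*log10(a*L^2/(2*lambda)) = 10*log10(0.2*87^2/(2*0.07143)) = 40.25

40.25 dB


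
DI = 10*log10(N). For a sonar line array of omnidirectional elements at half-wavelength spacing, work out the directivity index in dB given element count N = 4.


6.02 dB


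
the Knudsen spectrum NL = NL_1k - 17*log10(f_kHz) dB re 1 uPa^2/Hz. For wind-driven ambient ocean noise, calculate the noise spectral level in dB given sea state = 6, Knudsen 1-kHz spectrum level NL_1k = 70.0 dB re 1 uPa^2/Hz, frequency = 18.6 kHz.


NL = NL_1k - 17*log10(f_kHz) = 70.0 - 17*log10(18.6) = 70.0 - (21.58) = 48.42

48.42 dB


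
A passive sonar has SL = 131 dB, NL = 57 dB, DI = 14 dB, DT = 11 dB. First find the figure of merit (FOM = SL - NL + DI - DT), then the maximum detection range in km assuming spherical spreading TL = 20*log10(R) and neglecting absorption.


Step 1: FOM = SL - NL + DI - DT = 131 - 57 + 14 - 11 = 77 dB
Step 2: at max range FOM = TL = 20*log10(R), so R = 10^(77/20) = 7079.46 m = 7.08 km

7.08 km


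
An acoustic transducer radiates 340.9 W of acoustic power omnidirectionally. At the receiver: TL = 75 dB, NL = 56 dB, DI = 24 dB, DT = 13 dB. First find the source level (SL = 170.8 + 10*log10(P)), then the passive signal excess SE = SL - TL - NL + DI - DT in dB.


Step 1: SL = 170.8 + 10*log10(340.9) = 196.13 dB
Step 2: SE = SL - TL - NL + DI - DT = 196.13 - 75 - 56 + 24 - 13 = 76.13

76.13 dB


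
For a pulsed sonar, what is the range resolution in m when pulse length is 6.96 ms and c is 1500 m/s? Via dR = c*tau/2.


5.22 m


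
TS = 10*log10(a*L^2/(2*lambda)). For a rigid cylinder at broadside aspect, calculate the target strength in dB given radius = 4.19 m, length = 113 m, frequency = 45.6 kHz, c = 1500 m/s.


lambda = 1500/45600 = 0.03289 m
TS = 10*log10(4.19*113^2/(2*0.03289)) = 59.1

59.1 dB


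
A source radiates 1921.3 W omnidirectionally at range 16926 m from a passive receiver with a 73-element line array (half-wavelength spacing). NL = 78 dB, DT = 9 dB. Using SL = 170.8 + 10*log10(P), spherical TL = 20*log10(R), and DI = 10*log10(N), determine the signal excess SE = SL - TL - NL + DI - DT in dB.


Step 1: SL = 170.8 + 10*log10(1921.3) = 203.64 dB
Step 2: TL = 20*log10(16926) = 84.57 dB
Step 3: DI = 10*log10(73) = 18.63 dB
Step 4: SE = SL - TL - NL + DI - DT = 203.64 - 84.57 - 78 + 18.63 - 9 = 50.7

50.7 dB


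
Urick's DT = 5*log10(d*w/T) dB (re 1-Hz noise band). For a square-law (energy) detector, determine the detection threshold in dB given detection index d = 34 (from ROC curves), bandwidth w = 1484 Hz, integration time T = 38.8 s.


DT = 5*log10(d*w/T) = 5*log10(34 * 1484 / 38.8) = 5*log10(1300.41) = 15.57

15.57 dB


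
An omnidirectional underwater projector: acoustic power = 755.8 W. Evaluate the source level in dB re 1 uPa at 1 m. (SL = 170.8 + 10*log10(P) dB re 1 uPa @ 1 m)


SL = 170.8 + 10*log10(755.8) = 170.8 + 28.78 = 199.58

199.58 dB


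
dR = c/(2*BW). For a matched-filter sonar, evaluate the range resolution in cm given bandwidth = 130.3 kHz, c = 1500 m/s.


dR = c/(2*BW) = 1500 / (2 * 130.3e3) = 0.0058 m = 0.58 cm

0.58 cm


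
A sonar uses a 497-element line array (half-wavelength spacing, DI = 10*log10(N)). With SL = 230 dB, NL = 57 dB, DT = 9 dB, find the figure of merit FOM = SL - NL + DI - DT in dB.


Step 1: DI = 10*log10(497) = 26.96 dB
Step 2: FOM = SL - NL + DI - DT = 230 - 57 + 26.96 - 9 = 190.96

190.96 dB


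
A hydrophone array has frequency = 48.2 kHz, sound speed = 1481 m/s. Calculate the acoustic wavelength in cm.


3.07 cm


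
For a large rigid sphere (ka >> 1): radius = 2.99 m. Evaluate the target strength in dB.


3.49 dB


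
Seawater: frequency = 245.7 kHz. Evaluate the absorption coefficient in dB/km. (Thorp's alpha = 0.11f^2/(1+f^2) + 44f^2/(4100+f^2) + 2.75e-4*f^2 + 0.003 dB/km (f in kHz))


f^2 = 60368.49
alpha = 0.11*60368.49/(1+60368.49) + 44*60368.49/(4100+60368.49) + 2.75e-4*60368.49 + 0.003 = 57.916

57.916 dB/km


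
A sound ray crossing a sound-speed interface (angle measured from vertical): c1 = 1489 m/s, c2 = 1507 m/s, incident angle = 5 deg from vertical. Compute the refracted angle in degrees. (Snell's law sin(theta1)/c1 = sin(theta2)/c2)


sin(theta2) = (c2/c1)*sin(theta1) = (1507/1489)*sin(5 deg) = 0.08821
theta2 = arcsin(0.08821) = 5.06

5.06 deg


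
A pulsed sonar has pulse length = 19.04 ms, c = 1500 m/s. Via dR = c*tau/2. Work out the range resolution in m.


dR = c*tau/2 = 1500 * 19.04e-3 / 2 = 14.28

14.28 m


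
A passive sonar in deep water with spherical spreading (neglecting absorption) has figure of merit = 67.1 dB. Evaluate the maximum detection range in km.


2.26 km


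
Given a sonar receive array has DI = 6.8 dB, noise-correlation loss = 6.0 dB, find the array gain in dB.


0.8 dB


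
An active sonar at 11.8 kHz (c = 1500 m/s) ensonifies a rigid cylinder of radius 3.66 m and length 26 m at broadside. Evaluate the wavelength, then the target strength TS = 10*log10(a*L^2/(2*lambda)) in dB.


Step 1: lambda = c/f = 1500/11800 = 0.12712 m
Step 2: TS = 10*log10(a*L^2/(2*lambda)) = 10*log10(3.66*26^2/(2*0.12712)) = 39.88

39.88 dB


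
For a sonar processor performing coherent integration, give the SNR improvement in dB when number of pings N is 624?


Gain = 10*log10(624) = 27.95

27.95 dB


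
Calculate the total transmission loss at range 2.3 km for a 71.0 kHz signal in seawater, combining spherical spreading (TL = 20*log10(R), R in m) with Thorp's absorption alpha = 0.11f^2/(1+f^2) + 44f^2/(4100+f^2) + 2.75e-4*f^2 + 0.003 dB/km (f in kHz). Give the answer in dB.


Step 1 (Thorp): alpha = 0.11*5041.0/(1+5041.0) + 44*5041.0/(4100+5041.0) + 2.75e-4*5041.0 + 0.003 = 25.764 dB/km
Step 2: TL_spread = 20*log10(2300) = 67.23 dB
Step 3: TL_abs = alpha*R = 25.764 * 2.3 = 59.26 dB
Step 4: TL_total = 67.23 + 59.26 = 126.49

126.49 dB


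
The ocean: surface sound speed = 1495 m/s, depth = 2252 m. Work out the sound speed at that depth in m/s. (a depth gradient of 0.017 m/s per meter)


1533.284 m/s


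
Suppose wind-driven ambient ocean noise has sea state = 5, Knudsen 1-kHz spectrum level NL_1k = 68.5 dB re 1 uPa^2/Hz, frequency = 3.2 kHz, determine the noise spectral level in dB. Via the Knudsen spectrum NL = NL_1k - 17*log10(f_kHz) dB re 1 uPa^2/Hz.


59.91 dB


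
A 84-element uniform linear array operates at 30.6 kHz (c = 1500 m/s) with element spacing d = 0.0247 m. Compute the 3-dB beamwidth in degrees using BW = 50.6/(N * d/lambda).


Step 1: lambda = 1500/30600 = 0.04902 m
Step 2: d/lambda = 0.0247/0.04902 = 0.5039
Step 3: BW = 50.6/(N * d/lambda) = 50.6/(84 * 0.5039) = 1.2

1.2 deg


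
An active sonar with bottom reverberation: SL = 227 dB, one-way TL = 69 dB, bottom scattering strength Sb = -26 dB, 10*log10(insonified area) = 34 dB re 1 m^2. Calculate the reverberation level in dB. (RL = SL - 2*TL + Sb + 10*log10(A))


RL = SL - 2*TL + Sb + 10*log10(A) = 227 - 2*69 + (-26) + 34 = 97

97 dB


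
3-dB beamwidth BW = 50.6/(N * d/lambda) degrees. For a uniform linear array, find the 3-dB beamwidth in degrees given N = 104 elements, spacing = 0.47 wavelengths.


BW = 50.6 / (104 * 0.47) = 50.6 / 48.88 = 1.04

1.04 deg


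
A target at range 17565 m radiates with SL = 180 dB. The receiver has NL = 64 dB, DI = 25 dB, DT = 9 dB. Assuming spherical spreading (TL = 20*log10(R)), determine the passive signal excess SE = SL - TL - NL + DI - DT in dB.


Step 1: TL = 20*log10(17565) = 84.89 dB
Step 2: SE = 180 - 84.89 - 64 + 25 - 9 = 47.11

47.11 dB


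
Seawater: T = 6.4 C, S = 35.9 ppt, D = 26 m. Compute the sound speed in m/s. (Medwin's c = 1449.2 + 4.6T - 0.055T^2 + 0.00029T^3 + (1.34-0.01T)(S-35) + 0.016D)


c = 1449.2 + 4.6*6.4 - 0.055*6.4^2 + 0.00029*6.4^3 + (1.34 - 0.01*6.4)*(35.9 - 35) + 0.016*26 = 1478.03

1478.03 m/s


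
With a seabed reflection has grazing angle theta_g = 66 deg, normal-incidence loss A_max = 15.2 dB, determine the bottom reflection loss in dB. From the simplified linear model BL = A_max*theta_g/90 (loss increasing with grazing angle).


11.15 dB


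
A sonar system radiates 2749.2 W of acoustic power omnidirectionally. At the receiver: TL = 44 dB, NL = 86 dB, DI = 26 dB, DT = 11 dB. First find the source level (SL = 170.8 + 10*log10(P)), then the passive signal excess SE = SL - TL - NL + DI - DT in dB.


Step 1: SL = 170.8 + 10*log10(2749.2) = 205.19 dB
Step 2: SE = SL - TL - NL + DI - DT = 205.19 - 44 - 86 + 26 - 11 = 90.19

90.19 dB


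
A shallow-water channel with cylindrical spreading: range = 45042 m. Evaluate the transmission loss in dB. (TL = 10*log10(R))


46.54 dB


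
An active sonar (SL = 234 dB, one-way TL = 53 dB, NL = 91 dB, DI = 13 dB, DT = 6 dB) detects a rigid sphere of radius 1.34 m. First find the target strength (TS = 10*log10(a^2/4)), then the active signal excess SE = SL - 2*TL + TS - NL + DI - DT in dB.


Step 1: TS = 10*log10(1.34^2/4) = -3.48 dB
Step 2: SE = SL - 2*TL + TS - NL + DI - DT = 234 - 2*53 + (-3.48) - 91 + 13 - 6 = 40.52

40.52 dB


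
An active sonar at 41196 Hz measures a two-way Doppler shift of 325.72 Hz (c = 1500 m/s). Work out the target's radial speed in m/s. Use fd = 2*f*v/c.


From fd = 2*f*v/c, v = c*fd/(2*f) = 1500 * 325.72 / (2*41196) = 5.93

5.93 m/s


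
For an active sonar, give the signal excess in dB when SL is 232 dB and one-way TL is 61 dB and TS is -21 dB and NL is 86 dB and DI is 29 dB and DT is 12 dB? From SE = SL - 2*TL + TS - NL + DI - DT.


20 dB


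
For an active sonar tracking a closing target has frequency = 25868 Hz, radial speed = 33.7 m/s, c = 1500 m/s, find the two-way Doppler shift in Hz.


fd = 2*f*v/c = 2 * 25868 * 33.7 / 1500 = 1162.34

1162.34 Hz


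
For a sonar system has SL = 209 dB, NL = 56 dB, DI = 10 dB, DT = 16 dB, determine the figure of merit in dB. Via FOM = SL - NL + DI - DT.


147 dB


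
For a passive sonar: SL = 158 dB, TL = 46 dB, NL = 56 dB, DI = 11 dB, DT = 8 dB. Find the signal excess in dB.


59 dB


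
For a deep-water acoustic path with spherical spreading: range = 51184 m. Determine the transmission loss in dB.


94.18 dB


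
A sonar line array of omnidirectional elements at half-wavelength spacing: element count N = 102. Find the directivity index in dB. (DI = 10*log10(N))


DI = 10*log10(102) = 20.09

20.09 dB


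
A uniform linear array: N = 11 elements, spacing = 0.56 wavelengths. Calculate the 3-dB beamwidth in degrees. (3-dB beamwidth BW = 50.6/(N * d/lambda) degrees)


BW = 50.6 / (11 * 0.56) = 50.6 / 6.16 = 8.21

8.21 deg


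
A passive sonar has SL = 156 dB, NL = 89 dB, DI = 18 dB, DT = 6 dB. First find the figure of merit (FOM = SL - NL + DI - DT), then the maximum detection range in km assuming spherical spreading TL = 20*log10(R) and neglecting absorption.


Step 1: FOM = SL - NL + DI - DT = 156 - 89 + 18 - 6 = 79 dB
Step 2: at max range FOM = TL = 20*log10(R), so R = 10^(79/20) = 8912.51 m = 8.91 km

8.91 km


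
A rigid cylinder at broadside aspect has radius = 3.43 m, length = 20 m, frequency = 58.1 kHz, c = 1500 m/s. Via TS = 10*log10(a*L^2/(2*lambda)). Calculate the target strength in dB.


lambda = 1500/58100 = 0.02582 m
TS = 10*log10(3.43*20^2/(2*0.02582)) = 44.24

44.24 dB


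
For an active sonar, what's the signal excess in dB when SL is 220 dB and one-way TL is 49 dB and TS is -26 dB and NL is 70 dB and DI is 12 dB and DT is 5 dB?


33 dB


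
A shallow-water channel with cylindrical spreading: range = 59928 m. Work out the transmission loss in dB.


TL = 10*log10(59928) = 47.78

47.78 dB


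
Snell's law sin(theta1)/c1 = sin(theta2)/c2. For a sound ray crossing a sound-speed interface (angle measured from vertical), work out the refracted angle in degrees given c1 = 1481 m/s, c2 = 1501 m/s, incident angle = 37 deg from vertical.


sin(theta2) = (c2/c1)*sin(theta1) = (1501/1481)*sin(37 deg) = 0.60994
theta2 = arcsin(0.60994) = 37.59

37.59 deg


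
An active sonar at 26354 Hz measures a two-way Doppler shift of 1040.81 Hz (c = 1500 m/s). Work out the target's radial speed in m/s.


From fd = 2*f*v/c, v = c*fd/(2*f) = 1500 * 1040.81 / (2*26354) = 29.62

29.62 m/s


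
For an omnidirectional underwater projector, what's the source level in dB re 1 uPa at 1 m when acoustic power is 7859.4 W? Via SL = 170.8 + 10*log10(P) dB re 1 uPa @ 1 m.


209.75 dB


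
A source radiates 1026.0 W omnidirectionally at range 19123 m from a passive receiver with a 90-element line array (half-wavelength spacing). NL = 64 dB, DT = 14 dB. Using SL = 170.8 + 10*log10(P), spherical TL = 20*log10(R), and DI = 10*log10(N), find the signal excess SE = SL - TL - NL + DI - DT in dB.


Step 1: SL = 170.8 + 10*log10(1026.0) = 200.91 dB
Step 2: TL = 20*log10(19123) = 85.63 dB
Step 3: DI = 10*log10(90) = 19.54 dB
Step 4: SE = SL - TL - NL + DI - DT = 200.91 - 85.63 - 64 + 19.54 - 14 = 56.82

56.82 dB


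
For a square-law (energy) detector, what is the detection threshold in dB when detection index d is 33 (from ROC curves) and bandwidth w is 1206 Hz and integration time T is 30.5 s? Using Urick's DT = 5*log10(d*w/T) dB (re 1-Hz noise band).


15.58 dB


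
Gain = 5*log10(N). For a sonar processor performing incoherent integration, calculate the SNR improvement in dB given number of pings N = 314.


Gain = 5*log10(314) = 12.48

12.48 dB


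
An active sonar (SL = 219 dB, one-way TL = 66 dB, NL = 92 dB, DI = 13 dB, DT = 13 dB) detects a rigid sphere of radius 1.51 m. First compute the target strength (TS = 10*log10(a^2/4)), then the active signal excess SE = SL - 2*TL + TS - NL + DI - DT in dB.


Step 1: TS = 10*log10(1.51^2/4) = -2.44 dB
Step 2: SE = SL - 2*TL + TS - NL + DI - DT = 219 - 2*66 + (-2.44) - 92 + 13 - 13 = -7.44

-7.44 dB


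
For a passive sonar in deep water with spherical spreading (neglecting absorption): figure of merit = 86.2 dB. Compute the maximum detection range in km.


20.42 km


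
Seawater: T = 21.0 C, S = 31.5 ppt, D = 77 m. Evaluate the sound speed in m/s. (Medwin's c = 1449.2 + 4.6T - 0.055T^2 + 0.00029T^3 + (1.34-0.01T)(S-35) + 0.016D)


1521.51 m/s


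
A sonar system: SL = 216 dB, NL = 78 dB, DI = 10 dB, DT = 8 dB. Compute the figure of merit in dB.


FOM = SL - NL + DI - DT = 216 - 78 + 10 - 8 = 140

140 dB


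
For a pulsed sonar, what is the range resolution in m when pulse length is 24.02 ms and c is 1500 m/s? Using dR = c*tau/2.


18.015 m


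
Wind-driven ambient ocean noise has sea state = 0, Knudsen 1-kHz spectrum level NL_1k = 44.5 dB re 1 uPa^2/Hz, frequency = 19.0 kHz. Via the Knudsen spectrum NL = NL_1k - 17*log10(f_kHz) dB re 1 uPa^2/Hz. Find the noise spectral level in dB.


NL = NL_1k - 17*log10(f_kHz) = 44.5 - 17*log10(19.0) = 44.5 - (21.74) = 22.76

22.76 dB


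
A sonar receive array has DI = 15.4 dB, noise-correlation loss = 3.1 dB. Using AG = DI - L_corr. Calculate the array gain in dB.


12.3 dB


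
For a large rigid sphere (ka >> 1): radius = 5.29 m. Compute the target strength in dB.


TS = 10*log10(5.29^2 / 4) = 10*log10(6.996025) = 8.45

8.45 dB


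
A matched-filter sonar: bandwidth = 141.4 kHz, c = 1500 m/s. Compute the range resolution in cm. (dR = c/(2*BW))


0.53 cm


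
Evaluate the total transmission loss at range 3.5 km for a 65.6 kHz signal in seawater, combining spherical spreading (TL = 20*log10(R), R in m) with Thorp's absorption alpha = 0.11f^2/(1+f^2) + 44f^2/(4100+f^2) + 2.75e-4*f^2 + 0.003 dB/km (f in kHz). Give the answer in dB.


154.28 dB


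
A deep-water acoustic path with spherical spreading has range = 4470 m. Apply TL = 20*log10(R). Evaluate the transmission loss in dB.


TL = 20*log10(4470) = 73.01

73.01 dB


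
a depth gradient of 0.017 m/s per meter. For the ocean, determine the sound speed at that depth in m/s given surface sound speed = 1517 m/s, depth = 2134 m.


c = 1517 + 0.017 * 2134 = 1553.278

1553.278 m/s


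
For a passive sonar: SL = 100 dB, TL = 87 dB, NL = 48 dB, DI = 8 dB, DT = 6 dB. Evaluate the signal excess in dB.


SE = SL - TL - NL + DI - DT = 100 - 87 - 48 + 8 - 6 = -33

-33 dB


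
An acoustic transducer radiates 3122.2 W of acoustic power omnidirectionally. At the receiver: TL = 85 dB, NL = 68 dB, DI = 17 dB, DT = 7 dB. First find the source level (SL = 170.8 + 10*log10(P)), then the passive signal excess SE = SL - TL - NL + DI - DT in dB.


Step 1: SL = 170.8 + 10*log10(3122.2) = 205.74 dB
Step 2: SE = SL - TL - NL + DI - DT = 205.74 - 85 - 68 + 17 - 7 = 62.74

62.74 dB


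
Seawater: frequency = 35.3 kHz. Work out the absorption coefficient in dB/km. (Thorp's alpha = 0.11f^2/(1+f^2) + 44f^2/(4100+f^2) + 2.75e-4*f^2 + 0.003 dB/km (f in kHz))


10.711 dB/km


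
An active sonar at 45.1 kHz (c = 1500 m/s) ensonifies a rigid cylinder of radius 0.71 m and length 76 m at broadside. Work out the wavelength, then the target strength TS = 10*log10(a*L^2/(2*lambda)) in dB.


Step 1: lambda = c/f = 1500/45100 = 0.03326 m
Step 2: TS = 10*log10(a*L^2/(2*lambda)) = 10*log10(0.71*76^2/(2*0.03326)) = 47.9

47.9 dB


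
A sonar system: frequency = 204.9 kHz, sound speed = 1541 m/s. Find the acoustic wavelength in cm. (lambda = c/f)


lambda = c/f = 1541 / 204900 = 0.0075 m = 0.75 cm

0.75 cm


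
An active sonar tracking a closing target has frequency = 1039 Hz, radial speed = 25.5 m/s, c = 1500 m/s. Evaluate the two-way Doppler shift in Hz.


fd = 2*f*v/c = 2 * 1039 * 25.5 / 1500 = 35.33

35.33 Hz


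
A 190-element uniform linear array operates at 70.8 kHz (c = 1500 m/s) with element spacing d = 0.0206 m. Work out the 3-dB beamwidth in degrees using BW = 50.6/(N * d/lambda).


0.27 deg


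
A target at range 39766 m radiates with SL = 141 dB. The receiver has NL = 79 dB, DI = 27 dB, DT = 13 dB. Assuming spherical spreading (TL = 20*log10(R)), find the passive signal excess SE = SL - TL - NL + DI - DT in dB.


Step 1: TL = 20*log10(39766) = 91.99 dB
Step 2: SE = 141 - 91.99 - 79 + 27 - 13 = -15.99

-15.99 dB


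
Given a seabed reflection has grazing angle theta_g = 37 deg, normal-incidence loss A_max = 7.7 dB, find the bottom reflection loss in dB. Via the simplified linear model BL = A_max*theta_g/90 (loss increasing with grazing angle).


BL = A_max * theta_g / 90 = 7.7 * 37 / 90 = 3.17

3.17 dB


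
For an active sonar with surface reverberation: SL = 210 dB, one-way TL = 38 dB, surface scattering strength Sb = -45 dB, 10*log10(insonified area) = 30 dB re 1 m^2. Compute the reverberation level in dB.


119 dB


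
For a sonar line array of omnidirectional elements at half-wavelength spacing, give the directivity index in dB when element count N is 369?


DI = 10*log10(369) = 25.67

25.67 dB


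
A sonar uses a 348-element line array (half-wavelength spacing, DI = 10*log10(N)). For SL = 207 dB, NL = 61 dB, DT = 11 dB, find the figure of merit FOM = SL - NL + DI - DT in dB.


160.42 dB


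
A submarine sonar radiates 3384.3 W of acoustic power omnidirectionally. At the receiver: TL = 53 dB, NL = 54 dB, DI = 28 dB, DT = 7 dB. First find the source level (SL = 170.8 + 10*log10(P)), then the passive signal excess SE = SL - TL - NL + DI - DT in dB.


Step 1: SL = 170.8 + 10*log10(3384.3) = 206.09 dB
Step 2: SE = SL - TL - NL + DI - DT = 206.09 - 53 - 54 + 28 - 7 = 120.09

120.09 dB


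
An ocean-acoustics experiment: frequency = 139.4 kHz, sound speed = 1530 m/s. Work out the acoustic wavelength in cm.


lambda = c/f = 1530 / 139400 = 0.011 m = 1.1 cm

1.1 cm


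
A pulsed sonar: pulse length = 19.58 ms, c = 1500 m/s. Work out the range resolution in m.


14.685 m


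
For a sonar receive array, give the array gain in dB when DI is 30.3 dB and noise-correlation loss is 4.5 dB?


25.8 dB


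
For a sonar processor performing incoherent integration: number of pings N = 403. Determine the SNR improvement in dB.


13.03 dB


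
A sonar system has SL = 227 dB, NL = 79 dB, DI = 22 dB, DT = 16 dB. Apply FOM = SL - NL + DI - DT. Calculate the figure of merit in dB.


FOM = SL - NL + DI - DT = 227 - 79 + 22 - 16 = 154

154 dB


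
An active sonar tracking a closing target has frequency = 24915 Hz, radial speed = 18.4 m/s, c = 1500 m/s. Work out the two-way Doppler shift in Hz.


fd = 2*f*v/c = 2 * 24915 * 18.4 / 1500 = 611.25

611.25 Hz


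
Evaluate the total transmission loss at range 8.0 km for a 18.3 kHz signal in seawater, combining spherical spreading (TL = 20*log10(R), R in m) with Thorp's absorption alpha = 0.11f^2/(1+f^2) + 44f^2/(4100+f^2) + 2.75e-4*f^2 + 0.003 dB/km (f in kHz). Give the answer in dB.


Step 1 (Thorp): alpha = 0.11*334.89/(1+334.89) + 44*334.89/(4100+334.89) + 2.75e-4*334.89 + 0.003 = 3.5273 dB/km
Step 2: TL_spread = 20*log10(8000) = 78.06 dB
Step 3: TL_abs = alpha*R = 3.5273 * 8.0 = 28.22 dB
Step 4: TL_total = 78.06 + 28.22 = 106.28

106.28 dB


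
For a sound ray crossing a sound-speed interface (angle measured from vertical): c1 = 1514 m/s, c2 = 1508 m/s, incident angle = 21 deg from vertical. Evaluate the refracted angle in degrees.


20.91 deg


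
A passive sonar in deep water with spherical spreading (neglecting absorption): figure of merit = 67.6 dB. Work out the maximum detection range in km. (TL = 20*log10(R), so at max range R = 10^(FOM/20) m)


2.4 km


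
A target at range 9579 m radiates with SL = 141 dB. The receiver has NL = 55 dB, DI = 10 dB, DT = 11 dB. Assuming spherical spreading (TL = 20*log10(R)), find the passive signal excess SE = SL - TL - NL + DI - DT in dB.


Step 1: TL = 20*log10(9579) = 79.63 dB
Step 2: SE = 141 - 79.63 - 55 + 10 - 11 = 5.37

5.37 dB


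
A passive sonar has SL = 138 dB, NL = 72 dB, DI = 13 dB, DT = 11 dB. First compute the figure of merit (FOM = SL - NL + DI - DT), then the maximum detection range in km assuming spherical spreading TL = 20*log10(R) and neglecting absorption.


Step 1: FOM = SL - NL + DI - DT = 138 - 72 + 13 - 11 = 68 dB
Step 2: at max range FOM = TL = 20*log10(R), so R = 10^(68/20) = 2511.89 m = 2.51 km

2.51 km


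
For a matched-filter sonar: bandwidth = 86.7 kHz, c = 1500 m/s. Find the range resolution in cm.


dR = c/(2*BW) = 1500 / (2 * 86.7e3) = 0.0087 m = 0.87 cm

0.87 cm


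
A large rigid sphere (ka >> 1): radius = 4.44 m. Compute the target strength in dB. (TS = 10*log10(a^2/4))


TS = 10*log10(4.44^2 / 4) = 10*log10(4.9284) = 6.93

6.93 dB


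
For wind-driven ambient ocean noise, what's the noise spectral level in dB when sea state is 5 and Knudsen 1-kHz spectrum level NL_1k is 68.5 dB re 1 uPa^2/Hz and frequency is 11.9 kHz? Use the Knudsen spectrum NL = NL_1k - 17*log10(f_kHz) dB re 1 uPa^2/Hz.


50.22 dB


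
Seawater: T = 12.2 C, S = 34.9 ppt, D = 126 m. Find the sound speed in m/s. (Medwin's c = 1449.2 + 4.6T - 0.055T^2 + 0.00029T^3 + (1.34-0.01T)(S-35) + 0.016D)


1499.55 m/s


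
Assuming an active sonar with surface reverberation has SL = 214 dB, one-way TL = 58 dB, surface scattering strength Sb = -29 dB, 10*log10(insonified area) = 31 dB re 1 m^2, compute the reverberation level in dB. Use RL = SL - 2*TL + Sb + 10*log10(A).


100 dB


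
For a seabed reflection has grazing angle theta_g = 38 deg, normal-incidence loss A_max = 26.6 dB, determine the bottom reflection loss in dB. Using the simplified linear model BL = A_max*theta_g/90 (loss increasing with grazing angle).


BL = A_max * theta_g / 90 = 26.6 * 38 / 90 = 11.23

11.23 dB


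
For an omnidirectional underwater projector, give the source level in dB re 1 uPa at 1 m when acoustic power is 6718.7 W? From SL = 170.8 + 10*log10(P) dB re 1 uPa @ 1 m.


SL = 170.8 + 10*log10(6718.7) = 170.8 + 38.27 = 209.07

209.07 dB


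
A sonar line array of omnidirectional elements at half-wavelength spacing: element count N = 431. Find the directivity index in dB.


26.34 dB


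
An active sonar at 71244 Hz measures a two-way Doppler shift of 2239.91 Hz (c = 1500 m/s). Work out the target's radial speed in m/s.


23.58 m/s


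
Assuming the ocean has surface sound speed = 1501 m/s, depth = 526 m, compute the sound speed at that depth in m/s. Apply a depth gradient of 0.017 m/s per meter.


c = 1501 + 0.017 * 526 = 1509.942

1509.942 m/s


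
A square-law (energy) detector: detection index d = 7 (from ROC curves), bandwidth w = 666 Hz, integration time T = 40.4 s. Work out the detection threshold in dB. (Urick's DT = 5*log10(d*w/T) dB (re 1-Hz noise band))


DT = 5*log10(d*w/T) = 5*log10(7 * 666 / 40.4) = 5*log10(115.4) = 10.31

10.31 dB


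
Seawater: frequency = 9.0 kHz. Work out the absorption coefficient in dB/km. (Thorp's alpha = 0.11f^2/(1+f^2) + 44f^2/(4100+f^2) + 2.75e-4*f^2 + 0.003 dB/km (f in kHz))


0.986 dB/km


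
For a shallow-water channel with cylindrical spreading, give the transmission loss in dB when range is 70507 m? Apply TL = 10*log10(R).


TL = 10*log10(70507) = 48.48

48.48 dB


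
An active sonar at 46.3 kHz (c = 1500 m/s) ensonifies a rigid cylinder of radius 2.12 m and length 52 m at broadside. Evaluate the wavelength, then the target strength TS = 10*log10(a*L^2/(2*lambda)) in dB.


Step 1: lambda = c/f = 1500/46300 = 0.0324 m
Step 2: TS = 10*log10(a*L^2/(2*lambda)) = 10*log10(2.12*52^2/(2*0.0324)) = 49.47

49.47 dB


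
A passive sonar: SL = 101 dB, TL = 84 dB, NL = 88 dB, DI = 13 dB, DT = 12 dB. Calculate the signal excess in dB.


SE = SL - TL - NL + DI - DT = 101 - 84 - 88 + 13 - 12 = -70

-70 dB


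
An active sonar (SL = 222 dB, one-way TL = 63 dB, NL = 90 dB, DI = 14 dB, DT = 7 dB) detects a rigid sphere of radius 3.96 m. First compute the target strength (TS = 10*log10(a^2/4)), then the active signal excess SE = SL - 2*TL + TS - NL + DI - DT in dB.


Step 1: TS = 10*log10(3.96^2/4) = 5.93 dB
Step 2: SE = SL - 2*TL + TS - NL + DI - DT = 222 - 2*63 + (5.93) - 90 + 14 - 7 = 18.93

18.93 dB


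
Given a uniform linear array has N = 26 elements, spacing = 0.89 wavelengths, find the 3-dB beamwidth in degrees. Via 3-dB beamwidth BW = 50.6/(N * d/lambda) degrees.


2.19 deg


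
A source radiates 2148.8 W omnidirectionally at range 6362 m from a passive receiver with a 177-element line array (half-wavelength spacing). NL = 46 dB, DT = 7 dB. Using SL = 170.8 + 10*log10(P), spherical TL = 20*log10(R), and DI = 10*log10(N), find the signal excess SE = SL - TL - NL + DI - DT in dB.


97.53 dB
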